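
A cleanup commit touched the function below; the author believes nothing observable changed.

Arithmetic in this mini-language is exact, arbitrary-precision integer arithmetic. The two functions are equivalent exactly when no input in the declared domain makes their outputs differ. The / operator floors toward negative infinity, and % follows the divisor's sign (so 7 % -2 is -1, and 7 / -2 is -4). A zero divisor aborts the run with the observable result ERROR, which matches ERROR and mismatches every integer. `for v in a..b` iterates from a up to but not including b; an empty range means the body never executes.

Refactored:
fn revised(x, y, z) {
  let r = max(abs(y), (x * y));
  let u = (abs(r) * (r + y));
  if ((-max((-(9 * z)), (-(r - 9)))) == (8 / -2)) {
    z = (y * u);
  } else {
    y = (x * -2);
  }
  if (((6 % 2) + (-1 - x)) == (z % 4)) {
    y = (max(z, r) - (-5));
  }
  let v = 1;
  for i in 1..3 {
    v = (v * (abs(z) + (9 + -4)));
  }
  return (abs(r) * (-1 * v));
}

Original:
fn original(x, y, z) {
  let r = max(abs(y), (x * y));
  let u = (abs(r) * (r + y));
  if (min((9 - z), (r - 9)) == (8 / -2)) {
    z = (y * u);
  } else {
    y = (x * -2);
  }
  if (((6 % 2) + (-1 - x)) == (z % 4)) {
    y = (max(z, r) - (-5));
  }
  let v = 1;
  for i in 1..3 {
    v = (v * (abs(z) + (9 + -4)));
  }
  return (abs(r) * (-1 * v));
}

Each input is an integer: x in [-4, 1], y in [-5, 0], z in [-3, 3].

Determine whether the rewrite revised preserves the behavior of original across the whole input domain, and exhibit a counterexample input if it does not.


Evaluate both at x=-1, y=-5, z=-3.
original: r := 5 | u := 0 | (min((9 - z), (r - 9)) == (8 / -2)): true | z := 0 | (((6 % 2) + (-1 - x)) == (z % 4)): true | y := 10 | v := 1 | iter i=1: | v := 5 | iter i=2: | v := 25 | result -125
revised: r := 5 | u := 0 | ((-max((-(9 * z)), (-(r - 9)))) == (8 / -2)): false | y := 2 | (((6 % 2) + (-1 - x)) == (z % 4)): false | v := 1 | iter i=1: | v := 8 | iter i=2: | v := 64 | result -320
-125 != -320, so the rewrite changes behavior.
verdict: not equivalent; witness: x=-1, y=-5, z=-3


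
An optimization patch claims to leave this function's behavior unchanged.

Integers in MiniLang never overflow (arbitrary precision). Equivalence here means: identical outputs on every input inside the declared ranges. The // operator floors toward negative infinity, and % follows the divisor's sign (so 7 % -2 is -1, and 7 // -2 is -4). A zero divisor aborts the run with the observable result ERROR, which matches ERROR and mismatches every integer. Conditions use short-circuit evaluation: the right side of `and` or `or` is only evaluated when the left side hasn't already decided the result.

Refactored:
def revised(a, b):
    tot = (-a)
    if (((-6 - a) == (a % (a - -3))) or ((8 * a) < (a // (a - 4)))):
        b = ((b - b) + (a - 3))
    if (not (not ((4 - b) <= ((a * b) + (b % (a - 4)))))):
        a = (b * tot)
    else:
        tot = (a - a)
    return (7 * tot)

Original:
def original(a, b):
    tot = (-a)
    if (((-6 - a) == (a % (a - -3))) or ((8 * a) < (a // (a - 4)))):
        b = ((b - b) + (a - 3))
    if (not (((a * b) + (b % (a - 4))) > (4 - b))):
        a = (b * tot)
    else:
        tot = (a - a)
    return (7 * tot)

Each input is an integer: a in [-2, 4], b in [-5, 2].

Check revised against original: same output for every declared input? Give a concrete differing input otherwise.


Not equivalent: a=-2, b=-5 separates them (14 vs 0).
original: tot := 2 | (((-6 - a) == (a % (a - -3))) or ((8 * a) < (a // (a - 4)))): true | b := -5 | (not (((a * b) + (b % (a - 4))) > (4 - b))): true | a := -10 | result 14
revised: tot := 2 | (((-6 - a) == (a % (a - -3))) or ((8 * a) < (a // (a - 4)))): true | b := -5 | (not (not ((4 - b) <= ((a * b) + (b % (a - 4)))))): false | tot := 0 | result 0
verdict: not equivalent; witness: a=-2, b=-5


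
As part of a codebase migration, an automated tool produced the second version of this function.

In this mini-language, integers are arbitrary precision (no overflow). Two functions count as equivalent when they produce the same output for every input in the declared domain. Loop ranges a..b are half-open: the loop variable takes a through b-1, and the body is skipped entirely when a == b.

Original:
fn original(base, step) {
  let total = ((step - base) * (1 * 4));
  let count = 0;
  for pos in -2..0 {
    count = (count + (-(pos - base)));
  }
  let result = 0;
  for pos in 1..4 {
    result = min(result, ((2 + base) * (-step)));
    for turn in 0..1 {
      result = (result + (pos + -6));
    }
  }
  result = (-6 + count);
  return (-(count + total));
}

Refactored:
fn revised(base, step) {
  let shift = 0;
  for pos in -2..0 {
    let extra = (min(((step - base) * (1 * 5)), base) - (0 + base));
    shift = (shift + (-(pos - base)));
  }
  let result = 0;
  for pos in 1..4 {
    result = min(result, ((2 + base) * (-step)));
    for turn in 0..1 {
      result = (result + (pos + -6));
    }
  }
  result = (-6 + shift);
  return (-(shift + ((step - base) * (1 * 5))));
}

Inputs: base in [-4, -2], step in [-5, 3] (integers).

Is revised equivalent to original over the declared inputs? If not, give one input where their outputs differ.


Not equivalent: base=-4, step=-5 separates them (9 vs 10).
original: total=-4, then count=0, then (pos=-2), then count=-2, then (pos=-1), then count=-5, then result=0, then (pos=1), then result=-10, then (turn=0), then result=-15, then (pos=2), then result=-15, then (turn=0), then result=-19, then (pos=3), then result=-19, then (turn=0), then result=-22, then result=-11, then returns 9
revised: shift=0, then (pos=-2), then extra=-1, then shift=-2, then (pos=-1), then extra=-1, then shift=-5, then result=0, then (pos=1), then result=-10, then (turn=0), then result=-15, then (pos=2), then result=-15, then (turn=0), then result=-19, then (pos=3), then result=-19, then (turn=0), then result=-22, then result=-11, then returns 10
verdict: not equivalent; witness: base=-4, step=-5


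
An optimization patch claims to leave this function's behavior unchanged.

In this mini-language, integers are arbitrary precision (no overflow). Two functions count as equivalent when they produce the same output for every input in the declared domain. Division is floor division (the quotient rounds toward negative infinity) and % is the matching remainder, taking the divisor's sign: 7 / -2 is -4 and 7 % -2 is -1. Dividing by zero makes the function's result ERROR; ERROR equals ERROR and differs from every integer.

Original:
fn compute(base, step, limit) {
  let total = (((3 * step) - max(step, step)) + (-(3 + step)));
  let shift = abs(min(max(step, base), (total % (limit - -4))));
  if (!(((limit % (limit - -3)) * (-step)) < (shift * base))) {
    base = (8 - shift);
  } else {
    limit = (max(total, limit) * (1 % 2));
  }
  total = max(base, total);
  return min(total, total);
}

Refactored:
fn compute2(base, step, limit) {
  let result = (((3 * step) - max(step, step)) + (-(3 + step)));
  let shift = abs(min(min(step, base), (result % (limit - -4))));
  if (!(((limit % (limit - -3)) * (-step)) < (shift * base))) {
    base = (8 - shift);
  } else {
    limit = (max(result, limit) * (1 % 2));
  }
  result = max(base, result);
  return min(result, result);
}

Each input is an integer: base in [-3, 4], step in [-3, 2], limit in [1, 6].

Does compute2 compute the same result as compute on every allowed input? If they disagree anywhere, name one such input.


base=-3, step=-2, limit=1 yields 6 from compute but 5 from compute2.
verdict: not equivalent; witness: base=-3, step=-2, limit=1


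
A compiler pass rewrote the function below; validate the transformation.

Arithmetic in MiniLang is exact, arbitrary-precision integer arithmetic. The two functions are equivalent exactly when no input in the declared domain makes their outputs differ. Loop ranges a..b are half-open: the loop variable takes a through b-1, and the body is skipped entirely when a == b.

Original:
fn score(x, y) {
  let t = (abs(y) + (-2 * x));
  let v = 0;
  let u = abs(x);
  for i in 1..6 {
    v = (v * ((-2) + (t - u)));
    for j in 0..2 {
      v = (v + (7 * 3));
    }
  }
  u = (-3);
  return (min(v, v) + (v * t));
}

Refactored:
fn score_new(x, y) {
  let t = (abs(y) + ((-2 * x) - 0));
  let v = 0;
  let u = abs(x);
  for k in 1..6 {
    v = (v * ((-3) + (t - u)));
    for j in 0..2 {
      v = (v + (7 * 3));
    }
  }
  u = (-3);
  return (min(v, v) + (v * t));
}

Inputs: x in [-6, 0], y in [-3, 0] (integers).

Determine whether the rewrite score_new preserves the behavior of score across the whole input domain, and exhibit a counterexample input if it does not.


On input x=-6, y=-3, score returns 1882272 while score_new returns 1044960.
verdict: not equivalent; witness: x=-6, y=-3


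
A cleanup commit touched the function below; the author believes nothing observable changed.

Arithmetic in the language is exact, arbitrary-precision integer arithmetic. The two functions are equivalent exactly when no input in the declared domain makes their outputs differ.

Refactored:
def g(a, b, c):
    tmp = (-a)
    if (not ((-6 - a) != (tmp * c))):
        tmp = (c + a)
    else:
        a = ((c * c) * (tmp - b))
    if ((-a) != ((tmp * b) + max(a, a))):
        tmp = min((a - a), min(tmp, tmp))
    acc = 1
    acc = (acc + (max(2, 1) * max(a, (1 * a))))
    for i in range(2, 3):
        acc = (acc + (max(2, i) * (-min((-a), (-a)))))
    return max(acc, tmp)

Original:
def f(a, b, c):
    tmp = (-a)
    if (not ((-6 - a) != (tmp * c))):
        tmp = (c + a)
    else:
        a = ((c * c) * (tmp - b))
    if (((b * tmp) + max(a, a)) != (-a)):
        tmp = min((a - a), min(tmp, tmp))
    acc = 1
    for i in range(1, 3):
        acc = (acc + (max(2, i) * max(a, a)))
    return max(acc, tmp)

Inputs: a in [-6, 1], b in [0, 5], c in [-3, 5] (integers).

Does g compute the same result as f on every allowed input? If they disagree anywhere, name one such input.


This is a faithful refactor — constant usage differs, min/max/abs usage differs, arithmetic usage differs, statement counts differ, loop structure differs, but the computed results match everywhere.
As a probe, take a=1, b=3, c=2: f runs tmp=-1, then (not ((-6 - a) != (tmp * c))) is false, then a=-16, then (((b * tmp) + max(a, a)) != (-a)) is true, then tmp=-1, then acc=1, then (i=1), then acc=-31, then (i=2), then acc=-63, then returns -1; g runs tmp=-1, then (not ((-6 - a) != (tmp * c))) is false, then a=-16, then ((-a) != ((tmp * b) + max(a, a))) is true, then tmp=-1, then acc=1, then acc=-31, then (i=2), then acc=-63, then returns -1; both end at -1.
An exhaustive pass over the 432 declared inputs shows identical outputs.
verdict: equivalent


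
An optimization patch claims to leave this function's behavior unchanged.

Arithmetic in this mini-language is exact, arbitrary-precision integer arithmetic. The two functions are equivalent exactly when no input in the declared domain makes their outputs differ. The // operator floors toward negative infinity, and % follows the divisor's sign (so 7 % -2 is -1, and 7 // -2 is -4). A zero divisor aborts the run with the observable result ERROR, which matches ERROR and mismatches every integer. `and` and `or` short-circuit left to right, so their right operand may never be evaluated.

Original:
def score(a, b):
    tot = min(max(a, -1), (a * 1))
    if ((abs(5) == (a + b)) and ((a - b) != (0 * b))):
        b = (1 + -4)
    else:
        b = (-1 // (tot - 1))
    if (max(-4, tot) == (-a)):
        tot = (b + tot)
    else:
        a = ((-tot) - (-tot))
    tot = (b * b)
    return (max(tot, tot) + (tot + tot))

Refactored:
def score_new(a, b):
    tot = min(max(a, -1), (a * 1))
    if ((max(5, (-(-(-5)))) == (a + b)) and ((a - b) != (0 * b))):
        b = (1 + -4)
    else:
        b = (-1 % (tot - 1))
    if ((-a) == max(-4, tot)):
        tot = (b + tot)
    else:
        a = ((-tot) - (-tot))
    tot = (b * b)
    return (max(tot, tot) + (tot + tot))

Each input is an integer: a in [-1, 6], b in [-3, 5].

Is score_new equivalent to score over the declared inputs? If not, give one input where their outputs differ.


On input a=-1, b=-3, score returns 0 while score_new returns 3.
verdict: not equivalent; witness: a=-1, b=-3


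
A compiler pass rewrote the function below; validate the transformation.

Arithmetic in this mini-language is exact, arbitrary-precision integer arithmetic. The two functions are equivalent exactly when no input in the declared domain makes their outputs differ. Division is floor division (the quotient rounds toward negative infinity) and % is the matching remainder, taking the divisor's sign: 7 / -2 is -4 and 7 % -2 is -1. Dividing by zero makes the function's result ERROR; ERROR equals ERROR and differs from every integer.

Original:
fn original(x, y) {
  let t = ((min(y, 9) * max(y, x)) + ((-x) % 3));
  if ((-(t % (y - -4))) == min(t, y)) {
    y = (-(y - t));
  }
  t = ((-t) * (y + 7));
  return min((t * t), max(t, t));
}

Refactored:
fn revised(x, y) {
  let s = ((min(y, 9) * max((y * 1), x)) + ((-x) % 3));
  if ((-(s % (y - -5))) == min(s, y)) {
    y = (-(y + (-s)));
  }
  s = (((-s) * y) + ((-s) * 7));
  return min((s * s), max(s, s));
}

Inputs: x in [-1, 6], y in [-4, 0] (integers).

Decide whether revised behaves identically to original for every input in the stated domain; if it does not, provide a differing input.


Evaluate both at x=-1, y=-4.
original: t becomes 5; next hits division by zero so the output is ERROR
revised: s becomes 5; next ((-(s % (y - -5))) == min(s, y)) evaluates to false; next s becomes -15; next final value -15
ERROR vs -15 — the two versions disagree here.
verdict: not equivalent; witness: x=-1, y=-4


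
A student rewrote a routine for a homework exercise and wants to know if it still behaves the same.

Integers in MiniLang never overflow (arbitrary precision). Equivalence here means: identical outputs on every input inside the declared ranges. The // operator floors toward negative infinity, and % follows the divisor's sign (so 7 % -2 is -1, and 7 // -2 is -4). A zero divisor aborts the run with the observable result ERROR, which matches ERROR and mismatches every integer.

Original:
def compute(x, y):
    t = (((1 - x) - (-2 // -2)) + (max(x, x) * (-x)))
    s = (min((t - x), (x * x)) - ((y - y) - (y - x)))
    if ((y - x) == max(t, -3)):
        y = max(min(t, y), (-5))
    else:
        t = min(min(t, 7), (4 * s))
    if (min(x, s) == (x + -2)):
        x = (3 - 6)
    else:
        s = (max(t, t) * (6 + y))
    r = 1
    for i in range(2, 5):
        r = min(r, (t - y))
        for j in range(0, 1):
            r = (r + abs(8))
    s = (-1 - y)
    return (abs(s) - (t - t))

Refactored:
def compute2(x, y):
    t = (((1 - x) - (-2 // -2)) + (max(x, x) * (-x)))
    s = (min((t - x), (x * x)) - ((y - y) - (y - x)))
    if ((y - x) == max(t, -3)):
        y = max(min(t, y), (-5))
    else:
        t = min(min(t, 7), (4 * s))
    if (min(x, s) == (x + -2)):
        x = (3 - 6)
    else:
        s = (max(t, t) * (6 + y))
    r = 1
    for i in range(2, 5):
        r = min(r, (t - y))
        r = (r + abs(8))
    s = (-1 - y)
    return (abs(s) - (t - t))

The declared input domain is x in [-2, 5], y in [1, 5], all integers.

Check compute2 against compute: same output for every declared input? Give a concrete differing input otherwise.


Behavior is preserved: although loop structure differs, and local variable names differ, and statement counts differ, the outputs never diverge.
Spot check at x=1, y=5 — compute: t = -2; s = 1; ((y - x) == max(t, -3)) -> false; t = -2; (min(x, s) == (x + -2)) -> false; s = -22; r = 1; [i=2]; r = -7; [j=0]; r = 1; [i=3]; r = -7; [j=0]; r = 1; [i=4]; r = -7; [j=0]; r = 1; s = -6; return 6. compute2: t = -2; s = 1; ((y - x) == max(t, -3)) -> false; t = -2; (min(x, s) == (x + -2)) -> false; s = -22; r = 1; [i=2]; r = -7; r = 1; [i=3]; r = -7; r = 1; [i=4]; r = -7; r = 1; s = -6; return 6. Both give 6.
Checked all 40 inputs in the declared domain: the outputs agree on every one.
verdict: equivalent


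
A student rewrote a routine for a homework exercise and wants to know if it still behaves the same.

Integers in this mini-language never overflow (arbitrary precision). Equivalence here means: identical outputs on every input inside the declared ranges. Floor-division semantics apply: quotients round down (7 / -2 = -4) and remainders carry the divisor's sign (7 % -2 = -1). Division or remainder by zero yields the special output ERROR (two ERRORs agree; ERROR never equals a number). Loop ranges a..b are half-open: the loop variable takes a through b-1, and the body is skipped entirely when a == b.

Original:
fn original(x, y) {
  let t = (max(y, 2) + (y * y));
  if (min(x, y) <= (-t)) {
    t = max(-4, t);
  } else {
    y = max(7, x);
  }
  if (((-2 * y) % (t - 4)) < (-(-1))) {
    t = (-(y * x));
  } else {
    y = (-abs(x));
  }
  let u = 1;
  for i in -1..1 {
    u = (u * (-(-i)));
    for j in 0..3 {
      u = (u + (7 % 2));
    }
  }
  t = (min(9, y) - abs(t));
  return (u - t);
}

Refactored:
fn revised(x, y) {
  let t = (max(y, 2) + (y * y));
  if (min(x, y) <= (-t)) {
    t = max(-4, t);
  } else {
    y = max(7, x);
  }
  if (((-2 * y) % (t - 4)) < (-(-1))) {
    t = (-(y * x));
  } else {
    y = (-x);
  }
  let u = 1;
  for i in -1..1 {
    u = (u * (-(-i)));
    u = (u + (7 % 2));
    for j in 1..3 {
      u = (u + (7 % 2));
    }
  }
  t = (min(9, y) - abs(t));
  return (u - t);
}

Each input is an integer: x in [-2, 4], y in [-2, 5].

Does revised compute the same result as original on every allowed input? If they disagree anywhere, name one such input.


Run the pair on x=-2, y=3.
original: t=12, then (min(x, y) <= (-t)) is false, then y=7, then (((-2 * y) % (t - 4)) < (-(-1))) is false, then y=-2, then u=1, then (i=-1), then u=-1, then (j=0), then u=0, then (j=1), then u=1, then (j=2), then u=2, then (i=0), then u=0, then (j=0), then u=1, then (j=1), then u=2, then (j=2), then u=3, then t=-14, then returns 17
revised: t=12, then (min(x, y) <= (-t)) is false, then y=7, then (((-2 * y) % (t - 4)) < (-(-1))) is false, then y=2, then u=1, then (i=-1), then u=-1, then u=0, then (j=1), then u=1, then (j=2), then u=2, then (i=0), then u=0, then u=1, then (j=1), then u=2, then (j=2), then u=3, then t=-10, then returns 13
17 and 13 differ, so these are not the same function on this domain.
verdict: not equivalent; witness: x=-2, y=3


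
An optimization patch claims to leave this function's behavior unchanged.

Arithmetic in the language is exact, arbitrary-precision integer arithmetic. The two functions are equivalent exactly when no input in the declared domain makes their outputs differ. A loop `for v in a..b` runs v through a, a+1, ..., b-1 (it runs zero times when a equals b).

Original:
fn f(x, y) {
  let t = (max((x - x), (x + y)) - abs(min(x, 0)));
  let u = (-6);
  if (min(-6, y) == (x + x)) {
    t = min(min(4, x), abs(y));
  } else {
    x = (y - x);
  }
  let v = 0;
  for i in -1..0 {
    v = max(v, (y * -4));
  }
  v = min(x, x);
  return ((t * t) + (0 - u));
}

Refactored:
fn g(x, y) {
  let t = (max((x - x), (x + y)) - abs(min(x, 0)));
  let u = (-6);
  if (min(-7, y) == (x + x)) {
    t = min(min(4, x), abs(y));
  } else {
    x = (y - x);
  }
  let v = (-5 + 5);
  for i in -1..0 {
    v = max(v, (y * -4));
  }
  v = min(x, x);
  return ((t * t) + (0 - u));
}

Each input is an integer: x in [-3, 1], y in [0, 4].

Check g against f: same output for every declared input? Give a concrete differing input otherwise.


Run the pair on x=-3, y=4.
f: t = -2; u = -6; (min(-6, y) == (x + x)) -> true; t = -3; v = 0; [i=-1]; v = 0; v = -3; return 15
g: t = -2; u = -6; (min(-7, y) == (x + x)) -> false; x = 7; v = 0; [i=-1]; v = 0; v = 7; return 10
15 vs 10 — the two versions disagree here.
verdict: not equivalent; witness: x=-3, y=4


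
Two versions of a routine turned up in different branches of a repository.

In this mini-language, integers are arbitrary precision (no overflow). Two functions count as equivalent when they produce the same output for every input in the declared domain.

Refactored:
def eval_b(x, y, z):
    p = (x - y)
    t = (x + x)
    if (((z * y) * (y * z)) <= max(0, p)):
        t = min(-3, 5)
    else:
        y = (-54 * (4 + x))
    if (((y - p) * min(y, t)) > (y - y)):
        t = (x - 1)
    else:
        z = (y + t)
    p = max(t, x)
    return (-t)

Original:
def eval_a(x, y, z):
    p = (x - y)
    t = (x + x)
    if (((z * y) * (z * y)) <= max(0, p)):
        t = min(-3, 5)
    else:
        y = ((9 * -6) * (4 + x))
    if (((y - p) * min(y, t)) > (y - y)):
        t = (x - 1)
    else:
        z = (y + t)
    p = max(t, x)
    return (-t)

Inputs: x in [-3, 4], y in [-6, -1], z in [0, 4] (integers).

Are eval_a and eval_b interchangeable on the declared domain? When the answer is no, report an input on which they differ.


Side by side, the visible changes include: arithmetic usage differs, constant usage differs.
Tracing x=1, y=-6, z=4: eval_a: p=7, then t=2, then (((z * y) * (z * y)) <= max(0, p)) is false, then y=-270, then (((y - p) * min(y, t)) > (y - y)) is true, then t=0, then p=1, then returns 0 | eval_b: p=7, then t=2, then (((z * y) * (y * z)) <= max(0, p)) is false, then y=-270, then (((y - p) * min(y, t)) > (y - y)) is true, then t=0, then p=1, then returns 0 — matching result 0.
Every one of the 240 inputs gives matching results.
verdict: equivalent


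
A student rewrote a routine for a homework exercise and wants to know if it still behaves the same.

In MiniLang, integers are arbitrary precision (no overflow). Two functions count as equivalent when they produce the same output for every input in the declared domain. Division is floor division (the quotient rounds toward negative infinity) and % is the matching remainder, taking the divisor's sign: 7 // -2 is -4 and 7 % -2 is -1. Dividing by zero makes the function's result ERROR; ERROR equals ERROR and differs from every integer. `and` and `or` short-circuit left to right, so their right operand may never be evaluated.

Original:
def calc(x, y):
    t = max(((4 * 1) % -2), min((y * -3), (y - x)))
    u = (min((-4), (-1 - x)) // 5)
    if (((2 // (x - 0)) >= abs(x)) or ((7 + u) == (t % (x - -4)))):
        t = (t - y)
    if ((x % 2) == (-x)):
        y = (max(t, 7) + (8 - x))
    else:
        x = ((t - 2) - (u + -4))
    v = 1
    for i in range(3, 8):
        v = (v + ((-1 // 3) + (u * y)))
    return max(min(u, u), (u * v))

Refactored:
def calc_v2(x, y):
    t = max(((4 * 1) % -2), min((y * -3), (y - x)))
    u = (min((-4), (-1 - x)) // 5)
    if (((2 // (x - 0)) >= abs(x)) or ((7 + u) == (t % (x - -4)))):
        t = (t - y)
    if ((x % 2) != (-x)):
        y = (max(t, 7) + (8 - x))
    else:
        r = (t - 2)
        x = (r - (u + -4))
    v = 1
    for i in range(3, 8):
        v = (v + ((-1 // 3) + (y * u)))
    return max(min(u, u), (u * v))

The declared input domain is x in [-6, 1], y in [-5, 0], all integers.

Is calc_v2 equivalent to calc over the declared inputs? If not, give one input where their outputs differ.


Take x=-6, y=-5.
calc: t := 1 | u := -1 | (((2 // (x - 0)) >= abs(x)) or ((7 + u) == (t % (x - -4)))): false | ((x % 2) == (-x)): false | x := 4 | v := 1 | iter i=3: | v := 5 | iter i=4: | v := 9 | iter i=5: | v := 13 | iter i=6: | v := 17 | iter i=7: | v := 21 | result -1
calc_v2: t := 1 | u := -1 | (((2 // (x - 0)) >= abs(x)) or ((7 + u) == (t % (x - -4)))): false | ((x % 2) != (-x)): true | y := 21 | v := 1 | iter i=3: | v := -21 | iter i=4: | v := -43 | iter i=5: | v := -65 | iter i=6: | v := -87 | iter i=7: | v := -109 | result 109
-1 and 109 differ, so these are not the same function on this domain.
verdict: not equivalent; witness: x=-6, y=-5


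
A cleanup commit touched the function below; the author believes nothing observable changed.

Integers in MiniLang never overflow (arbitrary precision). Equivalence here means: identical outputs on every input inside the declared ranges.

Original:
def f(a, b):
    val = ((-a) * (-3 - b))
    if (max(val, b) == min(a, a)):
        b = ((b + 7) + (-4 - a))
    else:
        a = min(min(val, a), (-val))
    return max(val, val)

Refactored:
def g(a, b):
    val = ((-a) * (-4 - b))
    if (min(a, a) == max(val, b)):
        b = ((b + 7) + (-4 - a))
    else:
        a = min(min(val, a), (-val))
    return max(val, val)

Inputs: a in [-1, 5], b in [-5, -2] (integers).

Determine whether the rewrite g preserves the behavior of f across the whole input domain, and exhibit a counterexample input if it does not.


The rewrite breaks on a=-1, b=-5, where the results are 2 and 1.
f: val := 2 | (max(val, b) == min(a, a)): false | a := -2 | result 2
g: val := 1 | (min(a, a) == max(val, b)): false | a := -1 | result 1
verdict: not equivalent; witness: a=-1, b=-5


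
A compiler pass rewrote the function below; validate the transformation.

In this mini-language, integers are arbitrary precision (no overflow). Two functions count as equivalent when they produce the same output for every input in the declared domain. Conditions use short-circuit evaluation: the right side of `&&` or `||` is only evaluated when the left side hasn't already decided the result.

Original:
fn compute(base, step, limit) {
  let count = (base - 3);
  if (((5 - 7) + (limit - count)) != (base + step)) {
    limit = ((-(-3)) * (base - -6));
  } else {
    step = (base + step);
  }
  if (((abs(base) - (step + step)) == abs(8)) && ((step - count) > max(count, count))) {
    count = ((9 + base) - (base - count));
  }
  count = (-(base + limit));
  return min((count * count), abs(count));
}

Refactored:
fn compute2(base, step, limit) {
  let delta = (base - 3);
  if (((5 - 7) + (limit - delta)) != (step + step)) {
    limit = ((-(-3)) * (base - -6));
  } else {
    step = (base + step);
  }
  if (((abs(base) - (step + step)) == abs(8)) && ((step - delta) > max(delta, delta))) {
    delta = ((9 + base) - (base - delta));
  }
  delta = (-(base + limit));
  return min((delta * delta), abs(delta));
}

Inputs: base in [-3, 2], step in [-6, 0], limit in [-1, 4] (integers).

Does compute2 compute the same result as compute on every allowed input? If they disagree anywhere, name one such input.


Input base=1, step=-2, limit=-1: 0 from compute versus 22 from compute2.
verdict: not equivalent; witness: base=1, step=-2, limit=-1


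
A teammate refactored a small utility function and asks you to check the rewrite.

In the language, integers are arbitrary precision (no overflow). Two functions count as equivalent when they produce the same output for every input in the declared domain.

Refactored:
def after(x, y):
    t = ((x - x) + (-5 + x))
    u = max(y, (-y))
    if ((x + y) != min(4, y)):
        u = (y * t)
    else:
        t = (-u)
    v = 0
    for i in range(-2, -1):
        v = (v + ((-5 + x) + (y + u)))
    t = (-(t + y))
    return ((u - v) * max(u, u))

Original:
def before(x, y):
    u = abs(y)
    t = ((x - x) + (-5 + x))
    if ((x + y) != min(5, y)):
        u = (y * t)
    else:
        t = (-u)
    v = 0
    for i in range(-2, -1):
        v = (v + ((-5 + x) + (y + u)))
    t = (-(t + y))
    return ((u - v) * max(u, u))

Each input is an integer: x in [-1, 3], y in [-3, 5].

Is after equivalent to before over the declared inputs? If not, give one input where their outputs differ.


The rewrite breaks on x=-1, y=5, where the results are -30 and 5.
before: u := 5 | t := -6 | ((x + y) != min(5, y)): true | u := -30 | v := 0 | iter i=-2: | v := -31 | t := 1 | result -30
after: t := -6 | u := 5 | ((x + y) != min(4, y)): false | t := -5 | v := 0 | iter i=-2: | v := 4 | t := 0 | result 5
verdict: not equivalent; witness: x=-1, y=5


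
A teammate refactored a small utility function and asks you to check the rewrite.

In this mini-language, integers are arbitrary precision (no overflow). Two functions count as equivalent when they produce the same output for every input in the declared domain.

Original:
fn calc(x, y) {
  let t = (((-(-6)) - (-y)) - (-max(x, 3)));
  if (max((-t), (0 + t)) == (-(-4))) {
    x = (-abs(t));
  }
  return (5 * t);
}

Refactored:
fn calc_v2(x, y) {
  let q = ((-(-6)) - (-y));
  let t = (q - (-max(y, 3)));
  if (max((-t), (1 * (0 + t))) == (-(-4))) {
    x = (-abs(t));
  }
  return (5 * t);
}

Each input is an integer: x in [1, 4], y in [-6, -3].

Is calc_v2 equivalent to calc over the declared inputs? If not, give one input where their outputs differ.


Input x=4, y=-6: 20 from calc versus 15 from calc_v2.
verdict: not equivalent; witness: x=4, y=-6


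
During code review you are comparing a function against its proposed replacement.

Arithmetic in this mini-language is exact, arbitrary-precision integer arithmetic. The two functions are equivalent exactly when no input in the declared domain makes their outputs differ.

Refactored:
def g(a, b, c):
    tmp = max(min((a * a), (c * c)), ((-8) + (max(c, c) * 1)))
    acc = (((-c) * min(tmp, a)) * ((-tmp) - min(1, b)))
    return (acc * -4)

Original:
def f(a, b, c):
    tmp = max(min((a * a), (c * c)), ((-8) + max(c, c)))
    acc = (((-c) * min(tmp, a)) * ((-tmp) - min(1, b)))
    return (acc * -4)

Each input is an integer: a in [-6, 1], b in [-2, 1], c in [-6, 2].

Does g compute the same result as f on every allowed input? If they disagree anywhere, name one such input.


Equivalent — the differences include arithmetic usage differs, and constant usage differs, yet no declared input distinguishes the two.
One worked example (a=-1, b=1, c=-4) — f: tmp becomes 1; next acc becomes 8; next final value -32; g: tmp becomes 1; next acc becomes 8; next final value -32; agreement on -32.
Sweeping the whole domain (288 inputs) finds no disagreement.
verdict: equivalent


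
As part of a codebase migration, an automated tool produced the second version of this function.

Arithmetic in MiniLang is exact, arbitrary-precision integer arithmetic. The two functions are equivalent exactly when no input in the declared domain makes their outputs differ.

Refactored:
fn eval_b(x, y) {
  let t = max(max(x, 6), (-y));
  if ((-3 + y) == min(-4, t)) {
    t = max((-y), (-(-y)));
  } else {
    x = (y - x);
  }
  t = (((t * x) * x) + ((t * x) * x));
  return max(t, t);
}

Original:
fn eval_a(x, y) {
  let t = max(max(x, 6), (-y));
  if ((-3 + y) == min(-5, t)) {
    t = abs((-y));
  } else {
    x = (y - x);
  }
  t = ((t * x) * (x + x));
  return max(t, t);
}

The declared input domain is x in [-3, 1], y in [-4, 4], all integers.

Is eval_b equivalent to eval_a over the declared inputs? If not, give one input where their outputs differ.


The rewrite breaks on x=-3, y=-2, where the results are 36 and 12.
eval_a: t = 6; ((-3 + y) == min(-5, t)) -> true; t = 2; t = 36; return 36
eval_b: t = 6; ((-3 + y) == min(-4, t)) -> false; x = 1; t = 12; return 12
verdict: not equivalent; witness: x=-3, y=-2


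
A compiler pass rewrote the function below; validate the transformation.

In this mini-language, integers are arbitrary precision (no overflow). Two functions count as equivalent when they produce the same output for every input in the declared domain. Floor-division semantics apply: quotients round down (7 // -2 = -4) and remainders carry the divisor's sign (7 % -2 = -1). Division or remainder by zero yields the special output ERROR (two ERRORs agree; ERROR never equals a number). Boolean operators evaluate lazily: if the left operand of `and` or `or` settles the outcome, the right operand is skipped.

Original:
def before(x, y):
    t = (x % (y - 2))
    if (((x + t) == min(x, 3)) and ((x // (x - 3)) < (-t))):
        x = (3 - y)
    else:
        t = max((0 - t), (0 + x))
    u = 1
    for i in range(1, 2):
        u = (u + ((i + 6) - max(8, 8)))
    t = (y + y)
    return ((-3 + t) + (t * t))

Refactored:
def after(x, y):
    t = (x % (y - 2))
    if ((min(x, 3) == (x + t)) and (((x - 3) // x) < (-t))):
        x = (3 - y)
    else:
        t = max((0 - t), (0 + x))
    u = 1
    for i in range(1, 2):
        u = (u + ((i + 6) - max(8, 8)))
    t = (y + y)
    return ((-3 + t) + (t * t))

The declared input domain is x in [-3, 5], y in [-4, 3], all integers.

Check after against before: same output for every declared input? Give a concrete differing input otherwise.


Evaluate both at x=0, y=-4.
before: t := 0 | (((x + t) == min(x, 3)) and ((x // (x - 3)) < (-t))): false | t := 0 | u := 1 | iter i=1: | u := 0 | t := -8 | result 53
after: t := 0 | divide-by-zero, output ERROR
53 != ERROR, so the rewrite changes behavior.
verdict: not equivalent; witness: x=0, y=-4


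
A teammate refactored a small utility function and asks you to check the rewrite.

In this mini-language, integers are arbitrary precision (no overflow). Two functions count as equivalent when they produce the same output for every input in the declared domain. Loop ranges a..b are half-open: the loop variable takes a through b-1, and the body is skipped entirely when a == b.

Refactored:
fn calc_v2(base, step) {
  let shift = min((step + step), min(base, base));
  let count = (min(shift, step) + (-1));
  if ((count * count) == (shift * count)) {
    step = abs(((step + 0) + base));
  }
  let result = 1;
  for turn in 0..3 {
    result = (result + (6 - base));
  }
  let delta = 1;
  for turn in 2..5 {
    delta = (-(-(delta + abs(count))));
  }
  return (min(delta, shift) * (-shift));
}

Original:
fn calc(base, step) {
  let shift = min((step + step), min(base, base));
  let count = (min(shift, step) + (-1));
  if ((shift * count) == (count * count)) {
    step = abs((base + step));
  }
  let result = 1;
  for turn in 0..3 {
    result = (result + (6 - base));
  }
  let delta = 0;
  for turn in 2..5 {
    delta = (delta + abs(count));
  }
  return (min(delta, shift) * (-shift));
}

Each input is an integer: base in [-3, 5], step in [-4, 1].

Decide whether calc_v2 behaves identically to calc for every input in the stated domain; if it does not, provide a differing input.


Take base=1, step=1.
calc: shift = 1; count = 0; ((shift * count) == (count * count)) -> true; step = 2; result = 1; [turn=0]; result = 6; [turn=1]; result = 11; [turn=2]; result = 16; delta = 0; [turn=2]; delta = 0; [turn=3]; delta = 0; [turn=4]; delta = 0; return 0
calc_v2: shift = 1; count = 0; ((count * count) == (shift * count)) -> true; step = 2; result = 1; [turn=0]; result = 6; [turn=1]; result = 11; [turn=2]; result = 16; delta = 1; [turn=2]; delta = 1; [turn=3]; delta = 1; [turn=4]; delta = 1; return -1
0 != -1, so the rewrite changes behavior.
verdict: not equivalent; witness: base=1, step=1


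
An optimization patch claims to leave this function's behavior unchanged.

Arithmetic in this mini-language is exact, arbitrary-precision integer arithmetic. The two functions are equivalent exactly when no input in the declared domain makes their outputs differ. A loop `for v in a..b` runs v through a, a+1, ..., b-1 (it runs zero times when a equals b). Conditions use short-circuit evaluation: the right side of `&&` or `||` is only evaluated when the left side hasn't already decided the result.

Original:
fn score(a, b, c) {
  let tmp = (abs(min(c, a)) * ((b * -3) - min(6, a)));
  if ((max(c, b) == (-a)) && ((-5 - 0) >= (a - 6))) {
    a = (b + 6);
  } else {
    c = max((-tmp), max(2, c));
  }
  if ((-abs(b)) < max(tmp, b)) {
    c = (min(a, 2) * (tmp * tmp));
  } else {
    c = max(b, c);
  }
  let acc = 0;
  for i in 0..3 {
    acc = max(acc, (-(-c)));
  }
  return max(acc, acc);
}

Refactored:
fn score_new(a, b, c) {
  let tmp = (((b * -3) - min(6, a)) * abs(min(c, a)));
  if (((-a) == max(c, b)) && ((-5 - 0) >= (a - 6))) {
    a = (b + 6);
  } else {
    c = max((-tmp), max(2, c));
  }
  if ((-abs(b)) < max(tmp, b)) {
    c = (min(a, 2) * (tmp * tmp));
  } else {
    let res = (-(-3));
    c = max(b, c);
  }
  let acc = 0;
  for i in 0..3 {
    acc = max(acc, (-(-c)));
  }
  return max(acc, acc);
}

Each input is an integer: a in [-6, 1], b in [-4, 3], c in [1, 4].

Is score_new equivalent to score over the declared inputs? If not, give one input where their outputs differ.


The two are interchangeable: constant usage differs, statement counts differ, local variable names differ, and every declared input agrees.
Tracing a=-5, b=-2, c=3: score: tmp = 55; ((max(c, b) == (-a)) && ((-5 - 0) >= (a - 6))) -> false; c = 3; ((-abs(b)) < max(tmp, b)) -> true; c = -15125; acc = 0; [i=0]; acc = 0; [i=1]; acc = 0; [i=2]; acc = 0; return 0 | score_new: tmp = 55; (((-a) == max(c, b)) && ((-5 - 0) >= (a - 6))) -> false; c = 3; ((-abs(b)) < max(tmp, b)) -> true; c = -15125; acc = 0; [i=0]; acc = 0; [i=1]; acc = 0; [i=2]; acc = 0; return 0 — matching result 0.
Every one of the 256 inputs gives matching results.
verdict: equivalent


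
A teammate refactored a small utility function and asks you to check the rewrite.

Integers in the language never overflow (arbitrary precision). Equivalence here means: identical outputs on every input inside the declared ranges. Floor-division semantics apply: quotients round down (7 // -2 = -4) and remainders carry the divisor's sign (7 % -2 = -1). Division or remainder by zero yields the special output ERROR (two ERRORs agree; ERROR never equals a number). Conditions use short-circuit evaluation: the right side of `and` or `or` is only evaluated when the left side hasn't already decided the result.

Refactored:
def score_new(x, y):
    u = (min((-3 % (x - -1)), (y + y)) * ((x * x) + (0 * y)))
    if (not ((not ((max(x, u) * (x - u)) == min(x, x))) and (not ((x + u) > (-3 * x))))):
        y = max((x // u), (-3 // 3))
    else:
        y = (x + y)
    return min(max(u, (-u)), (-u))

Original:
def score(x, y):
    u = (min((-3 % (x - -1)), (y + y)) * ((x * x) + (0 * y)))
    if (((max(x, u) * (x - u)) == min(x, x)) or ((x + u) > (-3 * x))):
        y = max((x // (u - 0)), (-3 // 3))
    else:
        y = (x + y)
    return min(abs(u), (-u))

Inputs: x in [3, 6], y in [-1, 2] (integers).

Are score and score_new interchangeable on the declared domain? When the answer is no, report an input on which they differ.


This is a faithful refactor — boolean connective usage differs, plus min/max/abs usage differs, plus arithmetic usage differs, plus constant usage differs, but the computed results match everywhere.
Tracing x=6, y=2: score: u := 144 | (((max(x, u) * (x - u)) == min(x, x)) or ((x + u) > (-3 * x))): true | y := 0 | result -144 | score_new: u := 144 | (not ((not ((max(x, u) * (x - u)) == min(x, x))) and (not ((x + u) > (-3 * x))))): true | y := 0 | result -144 — matching result -144.
Every one of the 16 inputs gives matching results.
verdict: equivalent


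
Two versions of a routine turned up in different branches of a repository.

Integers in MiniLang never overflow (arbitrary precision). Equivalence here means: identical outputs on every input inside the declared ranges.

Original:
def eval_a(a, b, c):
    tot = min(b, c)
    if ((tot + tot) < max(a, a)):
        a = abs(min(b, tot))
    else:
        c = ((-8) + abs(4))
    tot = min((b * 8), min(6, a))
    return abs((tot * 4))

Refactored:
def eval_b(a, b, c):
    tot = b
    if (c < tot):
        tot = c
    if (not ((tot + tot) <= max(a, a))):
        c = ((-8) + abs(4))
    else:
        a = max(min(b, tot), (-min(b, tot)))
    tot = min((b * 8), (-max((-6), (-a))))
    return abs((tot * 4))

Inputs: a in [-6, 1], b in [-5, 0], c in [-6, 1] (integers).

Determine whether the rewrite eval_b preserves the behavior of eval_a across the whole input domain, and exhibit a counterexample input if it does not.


Consider the input a=-6, b=0, c=-3.
eval_a: tot becomes -3; next ((tot + tot) < max(a, a)) evaluates to false; next c becomes -4; next tot becomes -6; next final value 24
eval_b: tot becomes 0; next (c < tot) evaluates to true; next tot becomes -3; next (not ((tot + tot) <= max(a, a))) evaluates to false; next a becomes 3; next tot becomes 0; next final value 0
24 vs 0 — the two versions disagree here.
verdict: not equivalent; witness: a=-6, b=0, c=-3


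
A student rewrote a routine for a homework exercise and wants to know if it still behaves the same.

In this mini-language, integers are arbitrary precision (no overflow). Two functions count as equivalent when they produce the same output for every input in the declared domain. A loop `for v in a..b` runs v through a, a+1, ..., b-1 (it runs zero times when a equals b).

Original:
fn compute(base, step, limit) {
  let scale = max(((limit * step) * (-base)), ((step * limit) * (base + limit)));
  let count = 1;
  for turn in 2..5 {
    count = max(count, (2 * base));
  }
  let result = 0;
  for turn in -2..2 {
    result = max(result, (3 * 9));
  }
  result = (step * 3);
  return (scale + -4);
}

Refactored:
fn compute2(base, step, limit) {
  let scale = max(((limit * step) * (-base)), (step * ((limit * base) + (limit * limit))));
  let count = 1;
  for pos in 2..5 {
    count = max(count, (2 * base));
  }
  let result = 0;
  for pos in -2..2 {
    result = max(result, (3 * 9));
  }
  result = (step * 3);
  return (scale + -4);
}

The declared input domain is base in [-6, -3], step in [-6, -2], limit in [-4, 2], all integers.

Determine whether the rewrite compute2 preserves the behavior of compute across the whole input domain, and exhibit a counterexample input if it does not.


Comparing the listings, the differences include: arithmetic usage differs, and local variable names differ.
Spot check at base=-6, step=-6, limit=-1 — compute: scale=36, then count=1, then (turn=2), then count=1, then (turn=3), then count=1, then (turn=4), then count=1, then result=0, then (turn=-2), then result=27, then (turn=-1), then result=27, then (turn=0), then result=27, then (turn=1), then result=27, then result=-18, then returns 32. compute2: scale=36, then count=1, then (pos=2), then count=1, then (pos=3), then count=1, then (pos=4), then count=1, then result=0, then (pos=-2), then result=27, then (pos=-1), then result=27, then (pos=0), then result=27, then (pos=1), then result=27, then result=-18, then returns 32. Both give 32.
Checked all 140 inputs in the declared domain: the outputs agree on every one.
verdict: equivalent
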